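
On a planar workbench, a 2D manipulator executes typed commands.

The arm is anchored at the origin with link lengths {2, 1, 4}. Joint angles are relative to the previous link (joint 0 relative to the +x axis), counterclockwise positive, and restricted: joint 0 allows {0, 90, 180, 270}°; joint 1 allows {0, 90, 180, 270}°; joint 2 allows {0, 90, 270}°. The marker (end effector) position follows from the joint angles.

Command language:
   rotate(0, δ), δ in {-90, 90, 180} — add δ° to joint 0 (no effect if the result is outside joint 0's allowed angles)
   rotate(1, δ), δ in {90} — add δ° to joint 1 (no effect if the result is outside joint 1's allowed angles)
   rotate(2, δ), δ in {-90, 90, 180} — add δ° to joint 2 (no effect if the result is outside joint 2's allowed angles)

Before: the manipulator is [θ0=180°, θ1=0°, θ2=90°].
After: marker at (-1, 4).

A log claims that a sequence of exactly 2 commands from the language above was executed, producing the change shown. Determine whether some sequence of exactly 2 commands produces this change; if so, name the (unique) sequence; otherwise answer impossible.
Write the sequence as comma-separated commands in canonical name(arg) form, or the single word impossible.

rotate(1, 90), rotate(1, 90)

begin: [θ0=180°, θ1=0°, θ2=90°]
t=1 rotate(1, 90) ⇒ [θ0=180°, θ1=90°, θ2=90°]
t=2 rotate(1, 90) ⇒ [θ0=180°, θ1=180°, θ2=90°]
uniquely the one of 49 2-step routes that fits.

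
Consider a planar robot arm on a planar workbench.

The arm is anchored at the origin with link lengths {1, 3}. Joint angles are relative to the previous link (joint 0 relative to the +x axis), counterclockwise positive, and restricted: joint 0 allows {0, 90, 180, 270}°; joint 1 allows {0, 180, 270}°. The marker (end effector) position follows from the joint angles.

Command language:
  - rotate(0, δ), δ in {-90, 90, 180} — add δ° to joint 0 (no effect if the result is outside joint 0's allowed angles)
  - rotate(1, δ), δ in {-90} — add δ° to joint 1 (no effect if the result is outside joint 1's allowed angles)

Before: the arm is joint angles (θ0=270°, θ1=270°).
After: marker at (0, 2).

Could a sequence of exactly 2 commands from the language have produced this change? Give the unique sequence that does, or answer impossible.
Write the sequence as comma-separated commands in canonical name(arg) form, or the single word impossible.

rotate(1, -90), rotate(1, -90)

start: joint angles (θ0=270°, θ1=270°)
t=1 rotate(1, -90) ⇒ joint angles (θ0=270°, θ1=180°)
t=2 rotate(1, -90) ⇒ joint angles (θ0=270°, θ1=180°)
all 16 alternatives checked — unique.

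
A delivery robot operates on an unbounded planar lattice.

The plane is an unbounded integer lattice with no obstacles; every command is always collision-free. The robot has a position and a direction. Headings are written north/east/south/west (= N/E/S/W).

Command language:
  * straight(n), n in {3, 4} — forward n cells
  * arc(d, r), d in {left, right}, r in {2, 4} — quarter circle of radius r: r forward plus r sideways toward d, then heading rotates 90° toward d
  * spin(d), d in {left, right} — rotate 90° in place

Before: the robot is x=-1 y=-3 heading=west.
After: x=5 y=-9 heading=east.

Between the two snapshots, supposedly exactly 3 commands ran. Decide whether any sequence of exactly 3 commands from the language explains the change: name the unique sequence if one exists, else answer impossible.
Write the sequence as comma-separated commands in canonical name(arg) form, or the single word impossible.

key: running straight(4) before arc(left, 2) would end elsewhere — order is forced
t0: x=-1 y=-3 heading=west
[1] after arc(left, 2): x=-3 y=-5 heading=south
[2] after arc(left, 4): x=1 y=-9 heading=east
[3] after straight(4): x=5 y=-9 heading=east
all 512 alternatives checked — unique.

arc(left, 2), arc(left, 4), straight(4)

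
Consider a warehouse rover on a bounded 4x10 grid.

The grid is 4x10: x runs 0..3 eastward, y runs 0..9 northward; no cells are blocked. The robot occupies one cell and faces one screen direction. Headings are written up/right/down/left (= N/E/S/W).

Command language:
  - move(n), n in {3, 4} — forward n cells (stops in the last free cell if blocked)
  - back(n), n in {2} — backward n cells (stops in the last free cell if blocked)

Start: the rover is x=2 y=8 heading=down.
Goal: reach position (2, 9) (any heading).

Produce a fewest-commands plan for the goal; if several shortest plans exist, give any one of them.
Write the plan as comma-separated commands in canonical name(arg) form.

back(2)

begin: x=2 y=8 heading=down
1. back(2) → x=2 y=9 heading=down
no 0-step plan works, so 1 is optimal.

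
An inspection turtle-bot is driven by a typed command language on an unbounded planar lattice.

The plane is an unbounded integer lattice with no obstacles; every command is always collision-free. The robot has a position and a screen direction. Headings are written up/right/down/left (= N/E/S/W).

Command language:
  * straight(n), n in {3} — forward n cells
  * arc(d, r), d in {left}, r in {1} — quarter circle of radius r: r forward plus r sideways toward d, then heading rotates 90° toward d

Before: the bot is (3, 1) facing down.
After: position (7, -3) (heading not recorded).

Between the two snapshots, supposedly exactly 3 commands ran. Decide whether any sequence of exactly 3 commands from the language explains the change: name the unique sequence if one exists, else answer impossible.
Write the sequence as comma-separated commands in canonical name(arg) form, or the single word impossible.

begin: (3, 1) facing down
1. straight(3) → (3, -2) facing down
2. arc(left, 1) → (4, -3) facing right
3. straight(3) → (7, -3) facing right
no other 3-command option fits: unique.

straight(3), arc(left, 1), straight(3)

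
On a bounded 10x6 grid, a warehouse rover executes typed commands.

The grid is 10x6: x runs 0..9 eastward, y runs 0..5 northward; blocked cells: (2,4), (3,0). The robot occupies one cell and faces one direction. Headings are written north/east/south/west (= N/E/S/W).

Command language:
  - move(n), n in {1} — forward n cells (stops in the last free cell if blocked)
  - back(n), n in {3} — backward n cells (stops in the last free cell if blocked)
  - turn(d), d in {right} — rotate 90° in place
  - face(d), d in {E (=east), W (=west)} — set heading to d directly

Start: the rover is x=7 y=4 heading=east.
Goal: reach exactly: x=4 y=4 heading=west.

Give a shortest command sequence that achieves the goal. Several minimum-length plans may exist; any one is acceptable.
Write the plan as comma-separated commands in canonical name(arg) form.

back(3), face(W)

from: x=7 y=4 heading=east
[1] after back(3): x=4 y=4 heading=east
[2] after face(W): x=4 y=4 heading=west
shorter routes all fall short; 2 is best.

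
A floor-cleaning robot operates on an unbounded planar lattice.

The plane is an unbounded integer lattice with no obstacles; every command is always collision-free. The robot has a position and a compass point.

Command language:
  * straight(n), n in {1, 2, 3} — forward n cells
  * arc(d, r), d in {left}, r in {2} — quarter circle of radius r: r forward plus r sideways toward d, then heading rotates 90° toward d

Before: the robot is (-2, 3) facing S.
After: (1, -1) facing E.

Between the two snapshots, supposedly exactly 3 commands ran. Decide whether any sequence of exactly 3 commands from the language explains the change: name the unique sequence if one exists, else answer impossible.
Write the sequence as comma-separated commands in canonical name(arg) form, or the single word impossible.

key: position moved to (1,-1) AND the heading swung to E — translation plus rotation needed
t0: (-2, 3) facing S
t=1 straight(2) ⇒ (-2, 1) facing S
t=2 arc(left, 2) ⇒ (0, -1) facing E
t=3 straight(1) ⇒ (1, -1) facing E
all 64 alternatives checked — unique.

straight(2), arc(left, 2), straight(1)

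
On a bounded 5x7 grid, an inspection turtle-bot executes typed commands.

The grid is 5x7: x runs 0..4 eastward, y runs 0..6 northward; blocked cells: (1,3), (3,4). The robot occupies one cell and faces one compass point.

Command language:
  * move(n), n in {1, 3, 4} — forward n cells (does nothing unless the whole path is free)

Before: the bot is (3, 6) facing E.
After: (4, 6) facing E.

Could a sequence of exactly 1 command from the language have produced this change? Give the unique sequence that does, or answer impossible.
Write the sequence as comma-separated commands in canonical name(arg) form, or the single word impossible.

key: still facing E — the one step turns nothing
from: (3, 6) facing E
[1] after move(1): (4, 6) facing E
no other 1-command option fits: unique.

move(1)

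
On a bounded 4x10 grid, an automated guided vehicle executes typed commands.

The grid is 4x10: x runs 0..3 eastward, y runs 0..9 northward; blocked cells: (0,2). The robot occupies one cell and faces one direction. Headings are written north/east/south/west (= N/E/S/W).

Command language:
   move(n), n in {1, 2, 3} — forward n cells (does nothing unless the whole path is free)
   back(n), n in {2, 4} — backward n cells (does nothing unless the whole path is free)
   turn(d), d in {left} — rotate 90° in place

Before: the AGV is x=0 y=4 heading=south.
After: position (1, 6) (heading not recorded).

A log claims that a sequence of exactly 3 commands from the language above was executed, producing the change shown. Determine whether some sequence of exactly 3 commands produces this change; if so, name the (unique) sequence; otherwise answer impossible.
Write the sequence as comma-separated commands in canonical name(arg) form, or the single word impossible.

back(2), turn(left), move(1)

key: running move(1) before back(2) would end elsewhere — order is forced
from: x=0 y=4 heading=south
1. back(2) → x=0 y=6 heading=south
2. turn(left) → x=0 y=6 heading=east
3. move(1) → x=1 y=6 heading=east
no other 3-command option fits: unique.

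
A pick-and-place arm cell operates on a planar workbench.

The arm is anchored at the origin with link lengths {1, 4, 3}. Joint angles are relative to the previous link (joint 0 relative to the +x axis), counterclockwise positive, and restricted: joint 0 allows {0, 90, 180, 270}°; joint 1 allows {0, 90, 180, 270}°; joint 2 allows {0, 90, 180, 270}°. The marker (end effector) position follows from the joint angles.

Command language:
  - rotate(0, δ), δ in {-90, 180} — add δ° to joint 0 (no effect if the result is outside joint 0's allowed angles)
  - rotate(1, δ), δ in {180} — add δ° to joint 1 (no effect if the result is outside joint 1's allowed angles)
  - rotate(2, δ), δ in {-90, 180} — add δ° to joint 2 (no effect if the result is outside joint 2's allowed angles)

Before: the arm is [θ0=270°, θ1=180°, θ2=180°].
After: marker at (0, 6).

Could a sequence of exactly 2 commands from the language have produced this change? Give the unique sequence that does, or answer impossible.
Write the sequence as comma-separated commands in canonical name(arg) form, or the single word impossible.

rotate(2, -90), rotate(2, -90)

begin: [θ0=270°, θ1=180°, θ2=180°]
[1] after rotate(2, -90): [θ0=270°, θ1=180°, θ2=90°]
[2] after rotate(2, -90): [θ0=270°, θ1=180°, θ2=0°]
no other 2-command option fits: unique.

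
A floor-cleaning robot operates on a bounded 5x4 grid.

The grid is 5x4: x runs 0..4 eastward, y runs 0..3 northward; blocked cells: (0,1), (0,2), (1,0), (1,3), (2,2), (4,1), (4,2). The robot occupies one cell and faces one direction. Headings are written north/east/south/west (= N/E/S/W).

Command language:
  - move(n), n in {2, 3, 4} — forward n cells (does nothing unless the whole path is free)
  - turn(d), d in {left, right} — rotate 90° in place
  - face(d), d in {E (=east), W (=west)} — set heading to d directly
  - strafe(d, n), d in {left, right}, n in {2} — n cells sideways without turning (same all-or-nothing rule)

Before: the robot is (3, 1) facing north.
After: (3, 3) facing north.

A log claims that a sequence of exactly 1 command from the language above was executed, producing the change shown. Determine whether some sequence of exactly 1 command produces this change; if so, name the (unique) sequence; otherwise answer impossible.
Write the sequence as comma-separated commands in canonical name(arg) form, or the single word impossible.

key: still facing N — the one step turns nothing
begin: (3, 1) facing north
step 1 (move(2)): (3, 3) facing north
all 9 alternatives checked — unique.

move(2)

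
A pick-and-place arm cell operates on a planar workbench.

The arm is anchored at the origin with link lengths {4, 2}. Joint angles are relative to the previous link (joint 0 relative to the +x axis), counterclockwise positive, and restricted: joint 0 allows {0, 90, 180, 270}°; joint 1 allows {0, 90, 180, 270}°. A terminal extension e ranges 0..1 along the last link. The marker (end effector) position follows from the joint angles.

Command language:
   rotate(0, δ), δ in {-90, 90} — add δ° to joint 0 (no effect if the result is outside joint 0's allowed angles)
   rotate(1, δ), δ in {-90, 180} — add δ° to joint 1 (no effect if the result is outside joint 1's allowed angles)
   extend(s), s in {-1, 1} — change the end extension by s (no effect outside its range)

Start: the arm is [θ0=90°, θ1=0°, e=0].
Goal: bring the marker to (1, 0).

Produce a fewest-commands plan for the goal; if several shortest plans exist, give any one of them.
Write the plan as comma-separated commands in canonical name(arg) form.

rotate(0, -90), extend(1), rotate(1, 180)

t0: [θ0=90°, θ1=0°, e=0]
step 1 (rotate(0, -90)): [θ0=0°, θ1=0°, e=0]
step 2 (extend(1)): [θ0=0°, θ1=0°, e=1]
step 3 (rotate(1, 180)): [θ0=0°, θ1=180°, e=1]
shorter routes all fall short; 3 is best.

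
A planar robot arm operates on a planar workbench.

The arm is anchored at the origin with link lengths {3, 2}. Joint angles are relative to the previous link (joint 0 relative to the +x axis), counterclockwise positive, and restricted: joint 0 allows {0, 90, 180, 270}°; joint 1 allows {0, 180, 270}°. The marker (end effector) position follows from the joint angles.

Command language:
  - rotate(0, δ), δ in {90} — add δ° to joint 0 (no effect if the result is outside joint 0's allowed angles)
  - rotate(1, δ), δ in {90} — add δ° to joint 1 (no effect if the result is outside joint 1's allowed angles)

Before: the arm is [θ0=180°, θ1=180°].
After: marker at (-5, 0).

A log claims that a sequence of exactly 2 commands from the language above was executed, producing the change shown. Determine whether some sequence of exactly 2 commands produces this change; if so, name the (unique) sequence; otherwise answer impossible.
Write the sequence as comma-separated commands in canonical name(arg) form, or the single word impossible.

rotate(1, 90), rotate(1, 90)

initial: [θ0=180°, θ1=180°]
t=1 rotate(1, 90) ⇒ [θ0=180°, θ1=270°]
t=2 rotate(1, 90) ⇒ [θ0=180°, θ1=0°]
uniquely the one of 4 2-step routes that fits.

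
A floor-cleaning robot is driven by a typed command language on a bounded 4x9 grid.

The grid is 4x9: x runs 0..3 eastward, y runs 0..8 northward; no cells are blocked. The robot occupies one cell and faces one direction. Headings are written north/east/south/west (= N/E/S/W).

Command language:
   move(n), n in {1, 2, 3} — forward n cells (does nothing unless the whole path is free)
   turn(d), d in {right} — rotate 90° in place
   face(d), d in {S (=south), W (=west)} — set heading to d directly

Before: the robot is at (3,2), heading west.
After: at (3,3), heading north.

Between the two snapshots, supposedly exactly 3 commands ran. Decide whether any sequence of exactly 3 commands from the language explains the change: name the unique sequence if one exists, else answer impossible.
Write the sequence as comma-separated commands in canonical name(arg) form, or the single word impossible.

key: cell and facing (now N) both changed — the 3 commands mix motion and turning
begin: at (3,2), heading west
t=1 face(W) ⇒ at (3,2), heading west
t=2 turn(right) ⇒ at (3,2), heading north
t=3 move(1) ⇒ at (3,3), heading north
no other 3-command option fits: unique.

face(W), turn(right), move(1)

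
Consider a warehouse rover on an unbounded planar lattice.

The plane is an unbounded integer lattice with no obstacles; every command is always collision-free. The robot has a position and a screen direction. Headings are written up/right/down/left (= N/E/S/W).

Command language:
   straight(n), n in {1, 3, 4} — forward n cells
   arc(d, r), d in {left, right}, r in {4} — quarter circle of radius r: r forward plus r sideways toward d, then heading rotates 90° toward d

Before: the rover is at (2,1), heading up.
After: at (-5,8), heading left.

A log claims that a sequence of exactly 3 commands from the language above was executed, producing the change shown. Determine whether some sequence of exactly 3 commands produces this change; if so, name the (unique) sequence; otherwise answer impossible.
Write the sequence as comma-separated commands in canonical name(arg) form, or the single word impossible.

key: position moved to (-5,8) AND the heading swung to W — translation plus rotation needed
from: at (2,1), heading up
step 1 (straight(3)): at (2,4), heading up
step 2 (arc(left, 4)): at (-2,8), heading left
step 3 (straight(3)): at (-5,8), heading left
no other 3-command option fits: unique.

straight(3), arc(left, 4), straight(3)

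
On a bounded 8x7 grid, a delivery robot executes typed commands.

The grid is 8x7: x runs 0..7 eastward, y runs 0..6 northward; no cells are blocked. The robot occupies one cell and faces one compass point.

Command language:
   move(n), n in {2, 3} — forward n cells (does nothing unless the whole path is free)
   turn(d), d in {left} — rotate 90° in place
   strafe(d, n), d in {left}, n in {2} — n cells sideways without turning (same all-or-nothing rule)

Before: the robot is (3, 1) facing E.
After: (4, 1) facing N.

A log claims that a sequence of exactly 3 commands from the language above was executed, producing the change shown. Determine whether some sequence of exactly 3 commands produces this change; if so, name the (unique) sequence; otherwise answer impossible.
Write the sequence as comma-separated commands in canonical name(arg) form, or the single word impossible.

key: order matters: swapping move(3) and strafe(left, 2) lands elsewhere
begin: (3, 1) facing E
step 1 (move(3)): (6, 1) facing E
step 2 (turn(left)): (6, 1) facing N
step 3 (strafe(left, 2)): (4, 1) facing N
no other 3-command option fits: unique.

move(3), turn(left), strafe(left, 2)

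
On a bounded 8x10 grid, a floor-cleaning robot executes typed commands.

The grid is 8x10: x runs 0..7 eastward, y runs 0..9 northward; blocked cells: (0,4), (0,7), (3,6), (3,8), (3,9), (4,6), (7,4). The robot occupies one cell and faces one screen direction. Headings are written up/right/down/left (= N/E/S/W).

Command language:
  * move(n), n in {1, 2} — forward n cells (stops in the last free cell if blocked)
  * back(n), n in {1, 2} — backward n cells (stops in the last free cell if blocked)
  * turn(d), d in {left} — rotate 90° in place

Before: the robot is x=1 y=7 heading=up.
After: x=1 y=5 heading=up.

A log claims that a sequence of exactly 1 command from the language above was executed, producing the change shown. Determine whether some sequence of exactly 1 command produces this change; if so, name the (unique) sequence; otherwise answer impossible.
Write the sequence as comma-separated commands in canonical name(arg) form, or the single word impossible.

key: still facing N — the one step turns nothing
from: x=1 y=7 heading=up
step 1 (back(2)): x=1 y=5 heading=up
all 5 alternatives checked — unique.

back(2)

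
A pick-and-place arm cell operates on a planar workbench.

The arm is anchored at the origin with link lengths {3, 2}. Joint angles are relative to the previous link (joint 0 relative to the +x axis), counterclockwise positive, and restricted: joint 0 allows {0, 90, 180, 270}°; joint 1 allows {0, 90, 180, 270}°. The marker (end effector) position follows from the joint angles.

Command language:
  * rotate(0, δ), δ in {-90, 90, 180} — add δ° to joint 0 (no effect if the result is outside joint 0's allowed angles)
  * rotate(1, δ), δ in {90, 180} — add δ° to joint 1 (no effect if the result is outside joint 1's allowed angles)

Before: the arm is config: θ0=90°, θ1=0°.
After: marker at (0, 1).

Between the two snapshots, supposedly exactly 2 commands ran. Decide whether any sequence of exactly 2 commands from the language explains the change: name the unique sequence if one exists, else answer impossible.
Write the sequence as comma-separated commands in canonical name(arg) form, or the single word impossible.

start: config: θ0=90°, θ1=0°
[1] after rotate(1, 90): config: θ0=90°, θ1=90°
[2] after rotate(1, 90): config: θ0=90°, θ1=180°
no other 2-command option fits: unique.

rotate(1, 90), rotate(1, 90)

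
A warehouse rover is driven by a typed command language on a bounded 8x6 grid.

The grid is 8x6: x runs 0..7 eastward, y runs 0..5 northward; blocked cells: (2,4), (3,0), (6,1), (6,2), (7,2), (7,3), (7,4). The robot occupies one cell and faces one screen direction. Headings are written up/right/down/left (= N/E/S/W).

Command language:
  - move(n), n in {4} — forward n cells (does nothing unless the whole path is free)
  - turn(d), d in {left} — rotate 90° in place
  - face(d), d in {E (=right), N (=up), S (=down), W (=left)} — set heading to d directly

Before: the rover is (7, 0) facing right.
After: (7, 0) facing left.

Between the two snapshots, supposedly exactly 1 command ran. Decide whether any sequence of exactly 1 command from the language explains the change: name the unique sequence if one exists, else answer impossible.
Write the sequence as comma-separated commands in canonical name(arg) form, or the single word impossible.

face(W)

key: parked at (7,0) the whole time — nothing moves the robot
start: (7, 0) facing right
step 1 (face(W)): (7, 0) facing left
uniquely the one of 6 1-step routes that fits.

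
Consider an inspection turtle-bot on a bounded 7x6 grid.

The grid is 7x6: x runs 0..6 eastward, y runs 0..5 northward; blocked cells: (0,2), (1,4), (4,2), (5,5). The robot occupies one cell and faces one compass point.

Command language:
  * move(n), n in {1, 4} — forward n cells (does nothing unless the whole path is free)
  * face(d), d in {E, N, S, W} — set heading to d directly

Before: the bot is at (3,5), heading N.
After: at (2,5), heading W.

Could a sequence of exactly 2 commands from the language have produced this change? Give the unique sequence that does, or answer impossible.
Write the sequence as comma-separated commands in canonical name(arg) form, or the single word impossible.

face(W), move(1)

key: cell and facing (now W) both changed — the 2 commands mix motion and turning
from: at (3,5), heading N
1. face(W) → at (3,5), heading W
2. move(1) → at (2,5), heading W
no other 2-command option fits: unique.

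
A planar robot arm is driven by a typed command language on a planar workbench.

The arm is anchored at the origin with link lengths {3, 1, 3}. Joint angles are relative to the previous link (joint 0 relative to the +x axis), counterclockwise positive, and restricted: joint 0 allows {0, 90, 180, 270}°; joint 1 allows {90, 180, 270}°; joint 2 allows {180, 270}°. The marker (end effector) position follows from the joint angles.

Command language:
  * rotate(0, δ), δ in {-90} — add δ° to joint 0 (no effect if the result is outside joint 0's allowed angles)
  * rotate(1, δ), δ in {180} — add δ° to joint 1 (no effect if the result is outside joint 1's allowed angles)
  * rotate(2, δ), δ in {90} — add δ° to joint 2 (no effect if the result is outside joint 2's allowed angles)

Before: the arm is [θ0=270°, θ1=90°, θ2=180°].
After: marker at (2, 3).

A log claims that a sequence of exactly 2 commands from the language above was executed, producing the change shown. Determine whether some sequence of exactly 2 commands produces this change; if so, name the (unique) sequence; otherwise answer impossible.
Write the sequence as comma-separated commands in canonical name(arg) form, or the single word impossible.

start: [θ0=270°, θ1=90°, θ2=180°]
step 1 (rotate(0, -90)): [θ0=180°, θ1=90°, θ2=180°]
step 2 (rotate(0, -90)): [θ0=90°, θ1=90°, θ2=180°]
no other 2-command option fits: unique.

rotate(0, -90), rotate(0, -90)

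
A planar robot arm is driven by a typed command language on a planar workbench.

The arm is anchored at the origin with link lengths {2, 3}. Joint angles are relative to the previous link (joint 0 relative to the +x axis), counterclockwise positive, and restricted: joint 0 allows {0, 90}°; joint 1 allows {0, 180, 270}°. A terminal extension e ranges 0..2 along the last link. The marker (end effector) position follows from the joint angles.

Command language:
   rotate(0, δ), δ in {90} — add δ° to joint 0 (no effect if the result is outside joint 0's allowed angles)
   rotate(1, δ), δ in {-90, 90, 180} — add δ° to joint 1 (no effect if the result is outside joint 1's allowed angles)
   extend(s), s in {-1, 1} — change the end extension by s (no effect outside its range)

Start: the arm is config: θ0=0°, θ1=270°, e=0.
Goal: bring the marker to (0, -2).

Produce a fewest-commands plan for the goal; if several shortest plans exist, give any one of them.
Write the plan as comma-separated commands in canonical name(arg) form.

start: config: θ0=0°, θ1=270°, e=0
[1] after extend(1): config: θ0=0°, θ1=270°, e=1
[2] after rotate(1, -90): config: θ0=0°, θ1=180°, e=1
[3] after rotate(0, 90): config: θ0=90°, θ1=180°, e=1
no 2-step plan works, so 3 is optimal.

extend(1), rotate(1, -90), rotate(0, 90)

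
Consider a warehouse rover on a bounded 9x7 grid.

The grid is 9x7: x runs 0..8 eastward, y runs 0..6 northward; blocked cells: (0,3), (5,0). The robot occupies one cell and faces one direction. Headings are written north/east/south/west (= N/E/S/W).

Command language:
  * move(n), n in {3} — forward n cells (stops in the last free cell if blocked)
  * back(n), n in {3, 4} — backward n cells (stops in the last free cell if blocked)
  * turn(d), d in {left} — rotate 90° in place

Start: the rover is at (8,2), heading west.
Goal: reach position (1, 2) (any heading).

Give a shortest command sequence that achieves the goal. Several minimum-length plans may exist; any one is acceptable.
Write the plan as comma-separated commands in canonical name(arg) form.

move(3), turn(left), turn(left), back(4)

initial: at (8,2), heading west
1. move(3) → at (5,2), heading west
2. turn(left) → at (5,2), heading south
3. turn(left) → at (5,2), heading east
4. back(4) → at (1,2), heading east
minimal: 4 command(s), checked below 4.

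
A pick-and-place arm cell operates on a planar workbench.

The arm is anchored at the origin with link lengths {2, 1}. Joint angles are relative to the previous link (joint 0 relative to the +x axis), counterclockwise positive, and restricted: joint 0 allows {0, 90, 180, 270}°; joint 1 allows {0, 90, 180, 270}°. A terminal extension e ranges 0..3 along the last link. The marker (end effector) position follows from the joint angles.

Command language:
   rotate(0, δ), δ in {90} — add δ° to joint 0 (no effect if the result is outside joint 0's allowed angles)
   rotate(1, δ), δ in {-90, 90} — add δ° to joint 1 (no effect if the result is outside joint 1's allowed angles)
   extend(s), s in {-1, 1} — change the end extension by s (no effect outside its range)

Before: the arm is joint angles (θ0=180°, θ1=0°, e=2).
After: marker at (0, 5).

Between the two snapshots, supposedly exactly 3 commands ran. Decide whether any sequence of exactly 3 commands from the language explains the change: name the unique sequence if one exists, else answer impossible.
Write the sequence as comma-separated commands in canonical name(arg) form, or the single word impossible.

rotate(0, 90), rotate(0, 90), rotate(0, 90)

initial: joint angles (θ0=180°, θ1=0°, e=2)
t=1 rotate(0, 90) ⇒ joint angles (θ0=270°, θ1=0°, e=2)
t=2 rotate(0, 90) ⇒ joint angles (θ0=0°, θ1=0°, e=2)
t=3 rotate(0, 90) ⇒ joint angles (θ0=90°, θ1=0°, e=2)
no other 3-command option fits: unique.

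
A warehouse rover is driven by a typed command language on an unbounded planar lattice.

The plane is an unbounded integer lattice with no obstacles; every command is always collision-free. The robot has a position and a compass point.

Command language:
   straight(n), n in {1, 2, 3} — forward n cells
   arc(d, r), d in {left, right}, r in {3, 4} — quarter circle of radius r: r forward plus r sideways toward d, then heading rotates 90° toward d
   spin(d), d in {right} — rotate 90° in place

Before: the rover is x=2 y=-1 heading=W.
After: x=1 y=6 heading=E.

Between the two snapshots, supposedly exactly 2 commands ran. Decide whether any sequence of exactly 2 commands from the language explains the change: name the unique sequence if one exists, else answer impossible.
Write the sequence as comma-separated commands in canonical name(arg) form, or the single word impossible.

key: order matters: swapping arc(right, 4) and arc(right, 3) lands elsewhere
start: x=2 y=-1 heading=W
t=1 arc(right, 4) ⇒ x=-2 y=3 heading=N
t=2 arc(right, 3) ⇒ x=1 y=6 heading=E
all 64 alternatives checked — unique.

arc(right, 4), arc(right, 3)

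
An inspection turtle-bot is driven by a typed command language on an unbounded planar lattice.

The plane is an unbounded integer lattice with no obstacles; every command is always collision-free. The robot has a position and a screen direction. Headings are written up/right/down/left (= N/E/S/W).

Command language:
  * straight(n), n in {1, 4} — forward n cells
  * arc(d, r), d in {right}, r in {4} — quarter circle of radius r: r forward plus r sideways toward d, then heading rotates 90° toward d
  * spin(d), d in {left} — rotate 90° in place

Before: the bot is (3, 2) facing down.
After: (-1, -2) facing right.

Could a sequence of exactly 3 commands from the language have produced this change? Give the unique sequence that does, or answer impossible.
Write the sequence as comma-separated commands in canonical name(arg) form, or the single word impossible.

arc(right, 4), spin(left), spin(left)

key: order matters: swapping arc(right, 4) and spin(left) lands elsewhere
initial: (3, 2) facing down
1. arc(right, 4) → (-1, -2) facing left
2. spin(left) → (-1, -2) facing down
3. spin(left) → (-1, -2) facing right
uniquely the one of 64 3-step routes that fits.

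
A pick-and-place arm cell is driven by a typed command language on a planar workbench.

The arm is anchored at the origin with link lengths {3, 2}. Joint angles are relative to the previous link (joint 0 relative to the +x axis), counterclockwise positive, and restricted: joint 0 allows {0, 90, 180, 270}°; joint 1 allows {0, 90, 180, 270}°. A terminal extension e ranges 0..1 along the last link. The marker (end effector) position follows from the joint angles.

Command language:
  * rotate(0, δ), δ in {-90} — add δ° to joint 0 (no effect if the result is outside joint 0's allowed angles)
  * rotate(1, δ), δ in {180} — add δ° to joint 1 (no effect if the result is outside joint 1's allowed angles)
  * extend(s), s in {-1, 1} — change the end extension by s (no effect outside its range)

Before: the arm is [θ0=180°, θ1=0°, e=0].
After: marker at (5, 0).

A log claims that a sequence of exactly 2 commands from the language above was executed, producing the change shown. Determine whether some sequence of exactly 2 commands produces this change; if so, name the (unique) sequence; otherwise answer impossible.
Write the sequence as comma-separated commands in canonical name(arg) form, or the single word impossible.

rotate(0, -90), rotate(0, -90)

initial: [θ0=180°, θ1=0°, e=0]
t=1 rotate(0, -90) ⇒ [θ0=90°, θ1=0°, e=0]
t=2 rotate(0, -90) ⇒ [θ0=0°, θ1=0°, e=0]
uniquely the one of 16 2-step routes that fits.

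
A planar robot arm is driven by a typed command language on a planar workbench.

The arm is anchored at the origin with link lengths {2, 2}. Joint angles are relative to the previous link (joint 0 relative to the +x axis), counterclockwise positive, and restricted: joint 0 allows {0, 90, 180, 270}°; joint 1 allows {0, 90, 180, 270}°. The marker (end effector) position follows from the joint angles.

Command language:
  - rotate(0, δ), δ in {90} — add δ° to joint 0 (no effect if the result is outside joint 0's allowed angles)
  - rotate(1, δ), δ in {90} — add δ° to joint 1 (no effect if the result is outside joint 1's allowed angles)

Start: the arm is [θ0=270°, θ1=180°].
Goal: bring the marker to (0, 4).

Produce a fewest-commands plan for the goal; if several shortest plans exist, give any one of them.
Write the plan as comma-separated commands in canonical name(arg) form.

rotate(0, 90), rotate(0, 90), rotate(1, 90), rotate(1, 90)

begin: [θ0=270°, θ1=180°]
step 1 (rotate(0, 90)): [θ0=0°, θ1=180°]
step 2 (rotate(0, 90)): [θ0=90°, θ1=180°]
step 3 (rotate(1, 90)): [θ0=90°, θ1=270°]
step 4 (rotate(1, 90)): [θ0=90°, θ1=0°]
nothing shorter than 4 reaches the goal.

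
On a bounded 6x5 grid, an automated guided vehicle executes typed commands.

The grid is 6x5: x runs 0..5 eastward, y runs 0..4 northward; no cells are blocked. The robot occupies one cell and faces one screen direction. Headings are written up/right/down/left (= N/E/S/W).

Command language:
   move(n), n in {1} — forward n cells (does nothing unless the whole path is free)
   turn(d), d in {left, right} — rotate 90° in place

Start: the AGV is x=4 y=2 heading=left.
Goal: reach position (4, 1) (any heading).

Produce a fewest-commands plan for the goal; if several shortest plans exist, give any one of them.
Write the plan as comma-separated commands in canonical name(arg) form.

t0: x=4 y=2 heading=left
1. turn(left) → x=4 y=2 heading=down
2. move(1) → x=4 y=1 heading=down
minimal: 2 command(s), checked below 2.

turn(left), move(1)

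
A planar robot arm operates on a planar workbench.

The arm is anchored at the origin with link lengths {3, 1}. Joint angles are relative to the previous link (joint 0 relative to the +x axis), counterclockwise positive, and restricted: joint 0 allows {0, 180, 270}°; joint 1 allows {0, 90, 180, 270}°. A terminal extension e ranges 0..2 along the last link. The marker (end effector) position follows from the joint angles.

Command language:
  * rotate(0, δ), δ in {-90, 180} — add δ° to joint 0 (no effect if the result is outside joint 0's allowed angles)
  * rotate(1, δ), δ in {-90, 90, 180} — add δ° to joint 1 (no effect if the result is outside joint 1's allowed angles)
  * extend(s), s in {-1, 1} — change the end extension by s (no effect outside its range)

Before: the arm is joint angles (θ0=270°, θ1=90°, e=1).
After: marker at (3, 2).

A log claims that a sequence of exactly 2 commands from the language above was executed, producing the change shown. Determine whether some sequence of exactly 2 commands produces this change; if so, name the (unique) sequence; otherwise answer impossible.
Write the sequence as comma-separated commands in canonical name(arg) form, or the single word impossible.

key: order matters: swapping rotate(0, -90) and rotate(0, 180) lands elsewhere
start: joint angles (θ0=270°, θ1=90°, e=1)
1. rotate(0, -90) → joint angles (θ0=180°, θ1=90°, e=1)
2. rotate(0, 180) → joint angles (θ0=0°, θ1=90°, e=1)
all 49 alternatives checked — unique.

rotate(0, -90), rotate(0, 180)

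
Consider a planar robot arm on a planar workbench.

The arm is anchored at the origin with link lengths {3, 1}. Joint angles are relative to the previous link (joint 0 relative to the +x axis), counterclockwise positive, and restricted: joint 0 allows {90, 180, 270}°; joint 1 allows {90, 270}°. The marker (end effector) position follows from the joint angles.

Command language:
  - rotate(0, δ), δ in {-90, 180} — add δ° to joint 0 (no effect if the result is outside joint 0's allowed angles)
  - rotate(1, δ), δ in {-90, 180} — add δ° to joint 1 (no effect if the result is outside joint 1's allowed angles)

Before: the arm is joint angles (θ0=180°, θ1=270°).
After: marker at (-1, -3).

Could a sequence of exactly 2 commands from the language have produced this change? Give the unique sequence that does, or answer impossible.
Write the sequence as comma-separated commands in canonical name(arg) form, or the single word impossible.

rotate(0, -90), rotate(0, 180)

key: order matters: swapping rotate(0, -90) and rotate(0, 180) lands elsewhere
start: joint angles (θ0=180°, θ1=270°)
1. rotate(0, -90) → joint angles (θ0=90°, θ1=270°)
2. rotate(0, 180) → joint angles (θ0=270°, θ1=270°)
no rival 2-sequence matches.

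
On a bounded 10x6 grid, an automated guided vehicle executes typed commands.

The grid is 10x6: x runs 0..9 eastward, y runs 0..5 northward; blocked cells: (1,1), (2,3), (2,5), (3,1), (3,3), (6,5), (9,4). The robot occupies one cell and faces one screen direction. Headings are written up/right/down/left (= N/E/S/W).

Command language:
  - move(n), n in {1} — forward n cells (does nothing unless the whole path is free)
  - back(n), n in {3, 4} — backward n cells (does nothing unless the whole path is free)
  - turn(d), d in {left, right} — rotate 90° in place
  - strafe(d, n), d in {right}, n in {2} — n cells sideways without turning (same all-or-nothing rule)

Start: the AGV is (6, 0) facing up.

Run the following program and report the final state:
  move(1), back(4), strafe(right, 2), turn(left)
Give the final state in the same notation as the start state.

(8, 1) facing left

initial: (6, 0) facing up
1. move(1) → (6, 1) facing up
2. back(4) → (6, 1) facing up
3. strafe(right, 2) → (8, 1) facing up
4. turn(left) → (8, 1) facing left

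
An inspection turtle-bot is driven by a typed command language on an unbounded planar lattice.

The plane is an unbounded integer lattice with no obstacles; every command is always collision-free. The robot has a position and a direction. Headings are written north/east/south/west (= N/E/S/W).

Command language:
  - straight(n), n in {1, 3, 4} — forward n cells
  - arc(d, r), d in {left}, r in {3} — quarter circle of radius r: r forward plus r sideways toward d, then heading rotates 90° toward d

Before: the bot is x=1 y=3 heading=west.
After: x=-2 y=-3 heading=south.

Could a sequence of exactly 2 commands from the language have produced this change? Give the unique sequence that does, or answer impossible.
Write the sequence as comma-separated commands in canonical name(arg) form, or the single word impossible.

arc(left, 3), straight(3)

key: running straight(3) before arc(left, 3) would end elsewhere — order is forced
t0: x=1 y=3 heading=west
[1] after arc(left, 3): x=-2 y=0 heading=south
[2] after straight(3): x=-2 y=-3 heading=south
no other 2-command option fits: unique.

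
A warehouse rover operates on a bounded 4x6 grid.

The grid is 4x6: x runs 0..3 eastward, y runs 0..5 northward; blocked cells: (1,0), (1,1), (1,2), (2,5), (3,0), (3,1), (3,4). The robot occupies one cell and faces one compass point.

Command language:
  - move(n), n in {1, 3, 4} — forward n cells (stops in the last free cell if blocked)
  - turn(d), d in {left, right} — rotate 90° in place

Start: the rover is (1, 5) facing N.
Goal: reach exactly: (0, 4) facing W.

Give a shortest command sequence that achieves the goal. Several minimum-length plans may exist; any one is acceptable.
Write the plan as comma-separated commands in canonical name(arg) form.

turn(right), turn(right), move(1), turn(right), move(1)

from: (1, 5) facing N
[1] after turn(right): (1, 5) facing E
[2] after turn(right): (1, 5) facing S
[3] after move(1): (1, 4) facing S
[4] after turn(right): (1, 4) facing W
[5] after move(1): (0, 4) facing W
nothing shorter than 5 reaches the goal.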